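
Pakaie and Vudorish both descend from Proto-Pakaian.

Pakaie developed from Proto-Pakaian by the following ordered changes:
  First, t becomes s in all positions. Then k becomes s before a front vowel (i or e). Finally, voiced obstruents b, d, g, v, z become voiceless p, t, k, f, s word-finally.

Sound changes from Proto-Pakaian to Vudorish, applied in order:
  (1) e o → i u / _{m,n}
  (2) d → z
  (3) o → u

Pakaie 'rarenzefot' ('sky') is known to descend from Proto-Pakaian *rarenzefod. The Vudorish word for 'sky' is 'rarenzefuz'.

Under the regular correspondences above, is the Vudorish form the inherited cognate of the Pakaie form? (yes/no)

no

Derive the expected Vudorish reflex of *rarenzefod:
Vudorish: *rarenzefod > rarinzefod > rarinzefoz > rarinzefuz  (by pre-nasal raising, unconditioned shift, vowel merger)
The regular Vudorish reflex would be 'rarinzefuz', but the attested form is 'rarenzefuz'. The correspondence is irregular, so they are not cognates (the Vudorish form has a different source).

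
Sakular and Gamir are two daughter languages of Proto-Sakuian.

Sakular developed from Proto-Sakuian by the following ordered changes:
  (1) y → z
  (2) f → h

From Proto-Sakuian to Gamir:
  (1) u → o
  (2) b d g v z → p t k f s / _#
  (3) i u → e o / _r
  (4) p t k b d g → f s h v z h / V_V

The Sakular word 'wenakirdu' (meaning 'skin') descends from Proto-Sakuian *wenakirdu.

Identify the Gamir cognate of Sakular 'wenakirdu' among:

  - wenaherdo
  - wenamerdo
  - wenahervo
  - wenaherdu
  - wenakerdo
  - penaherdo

wenaherdo

Gamir: start from *wenakirdu.
  rule 1 (vowel merger): wenakirdu → wenakirdo
  rule 2: no change — wenakirdo
  rule 3 (pre-rhotic lowering): wenakirdo → wenakerdo
  rule 4 (intervocalic lenition): wenakerdo → wenaherdo
  ⇒ Gamir wenaherdo
The other candidates each miss or misapply at least one Gamir change.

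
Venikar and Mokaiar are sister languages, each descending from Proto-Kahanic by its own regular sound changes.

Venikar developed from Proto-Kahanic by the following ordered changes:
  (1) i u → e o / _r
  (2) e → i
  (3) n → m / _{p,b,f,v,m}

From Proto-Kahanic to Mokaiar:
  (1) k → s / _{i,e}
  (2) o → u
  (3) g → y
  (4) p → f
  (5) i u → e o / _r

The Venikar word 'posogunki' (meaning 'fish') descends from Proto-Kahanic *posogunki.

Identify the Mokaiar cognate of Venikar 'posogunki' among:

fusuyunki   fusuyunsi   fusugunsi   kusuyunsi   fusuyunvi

fusuyunsi

Mokaiar: *posogunki
  posogunki → posogunsi   [palatalisation]
  posogunsi → pusugunsi   [vowel merger]
  pusugunsi → pusuyunsi   [unconditioned shift]
  pusuyunsi → fusuyunsi   [unconditioned shift]
  fusuyunsi (rule 5 does not apply)
  giving Mokaiar fusuyunsi.
The other candidates each miss or misapply at least one Mokaiar change.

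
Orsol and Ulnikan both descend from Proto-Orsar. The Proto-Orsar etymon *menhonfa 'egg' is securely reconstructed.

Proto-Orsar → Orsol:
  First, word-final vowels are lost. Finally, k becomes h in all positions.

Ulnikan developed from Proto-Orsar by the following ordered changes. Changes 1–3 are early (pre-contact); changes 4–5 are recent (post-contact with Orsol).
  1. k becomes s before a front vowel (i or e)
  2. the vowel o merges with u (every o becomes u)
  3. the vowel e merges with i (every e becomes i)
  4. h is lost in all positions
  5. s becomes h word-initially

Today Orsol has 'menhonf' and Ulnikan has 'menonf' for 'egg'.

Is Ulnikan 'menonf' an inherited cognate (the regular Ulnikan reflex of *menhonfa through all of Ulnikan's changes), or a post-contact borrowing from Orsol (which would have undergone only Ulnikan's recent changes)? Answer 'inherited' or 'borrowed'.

borrowed

If inherited, *menhonfa would pass through all of Ulnikan's changes:
Ulnikan: *menhonfa
  menhonfa (rule 1 does not apply)
  menhonfa → menhunfa   [vowel merger]
  menhunfa → minhunfa   [vowel merger]
  minhunfa → minunfa   [h-loss]
  minunfa (rule 5 does not apply)
  giving Ulnikan minunfa.
If borrowed from Orsol 'menhonf' after the early changes, it would undergo only the recent ones:
  rule 4 (h-loss): menhonf → menonf
  rule 5 (debuccalisation): no change (menonf)
  ⇒ as a loan: menonf
Ulnikan 'menonf' matches the loan outcome 'menonf', not the inherited 'minunfa' — it skipped the early Ulnikan changes, so it was borrowed from Orsol.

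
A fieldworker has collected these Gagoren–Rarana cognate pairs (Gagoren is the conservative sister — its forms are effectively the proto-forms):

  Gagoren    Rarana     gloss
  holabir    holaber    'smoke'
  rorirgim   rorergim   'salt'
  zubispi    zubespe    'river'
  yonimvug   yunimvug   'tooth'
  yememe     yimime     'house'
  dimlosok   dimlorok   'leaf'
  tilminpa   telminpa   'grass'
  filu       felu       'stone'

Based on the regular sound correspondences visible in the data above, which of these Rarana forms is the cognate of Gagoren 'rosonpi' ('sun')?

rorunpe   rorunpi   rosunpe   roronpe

rorunpe

dimlosok ~ dimlorok — Gagoren s corresponds to Rarana r between vowels (before a back vowel).
yonimvug ~ yunimvug — Gagoren o corresponds to Rarana u after a consonant, before a nasal.
zubispi ~ zubespe — Gagoren i corresponds to Rarana e word-finally.
Applying these to Gagoren 'rosonpi':
  rosonpi → roronpi   (s→r between vowels (before a back vowel))
  roronpi → rorunpi   (o→u after a consonant, before a nasal)
  rorunpi → rorunpe   (i→e word-finally)
So the Rarana cognate is 'rorunpe'.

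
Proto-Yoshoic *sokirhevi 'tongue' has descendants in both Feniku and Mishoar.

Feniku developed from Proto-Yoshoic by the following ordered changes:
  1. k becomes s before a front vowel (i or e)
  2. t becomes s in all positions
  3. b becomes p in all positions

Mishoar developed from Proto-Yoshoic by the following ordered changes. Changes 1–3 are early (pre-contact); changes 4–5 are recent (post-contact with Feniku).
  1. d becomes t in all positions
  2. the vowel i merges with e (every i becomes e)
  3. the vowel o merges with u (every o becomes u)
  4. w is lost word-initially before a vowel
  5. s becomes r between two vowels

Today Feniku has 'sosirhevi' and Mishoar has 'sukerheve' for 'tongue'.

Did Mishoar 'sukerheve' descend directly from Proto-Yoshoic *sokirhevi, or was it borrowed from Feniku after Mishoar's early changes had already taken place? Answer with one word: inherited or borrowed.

If inherited, *sokirhevi would pass through all of Mishoar's changes:
Mishoar: *sokirhevi > sokerheve > sukerheve  (by vowel merger, vowel merger)
If borrowed from Feniku 'sosirhevi' after the early changes, it would undergo only the recent ones:
  rule 4 (glide loss): no change (sosirhevi)
  rule 5 (rhotacism): sosirhevi → sorirhevi
  ⇒ as a loan: sorirhevi
Mishoar 'sukerheve' matches the inherited outcome exactly, so it is an inherited cognate, not a loan.

inherited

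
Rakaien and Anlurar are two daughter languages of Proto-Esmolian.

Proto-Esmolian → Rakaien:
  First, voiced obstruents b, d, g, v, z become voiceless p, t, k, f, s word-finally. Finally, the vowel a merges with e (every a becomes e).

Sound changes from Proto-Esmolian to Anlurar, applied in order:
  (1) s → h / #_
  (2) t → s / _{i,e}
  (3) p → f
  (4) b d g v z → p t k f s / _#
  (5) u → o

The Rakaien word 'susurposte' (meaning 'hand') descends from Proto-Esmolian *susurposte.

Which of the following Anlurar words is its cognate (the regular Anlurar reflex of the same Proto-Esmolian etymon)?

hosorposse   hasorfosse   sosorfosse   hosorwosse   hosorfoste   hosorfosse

hosorfosse

Anlurar: *susurposte > husurposte > husurposse > husurfosse > hosorfosse  (by debuccalisation, palatalisation, unconditioned shift, vowel merger)
Only 'hosorfosse' matches the regular Anlurar development of *susurposte.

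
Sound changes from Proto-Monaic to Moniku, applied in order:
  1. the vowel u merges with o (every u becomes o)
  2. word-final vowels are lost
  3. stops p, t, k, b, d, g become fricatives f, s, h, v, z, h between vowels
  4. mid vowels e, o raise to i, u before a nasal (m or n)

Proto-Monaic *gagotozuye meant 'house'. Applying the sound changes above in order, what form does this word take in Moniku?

Moniku: *gagotozuye
  gagotozuye → gagotozoye   [vowel merger]
  gagotozoye → gagotozoy   [apocope]
  gagotozoy → gahosozoy   [intervocalic lenition]
  gahosozoy (rule 4 does not apply)
  giving Moniku gahosozoy.

gahosozoy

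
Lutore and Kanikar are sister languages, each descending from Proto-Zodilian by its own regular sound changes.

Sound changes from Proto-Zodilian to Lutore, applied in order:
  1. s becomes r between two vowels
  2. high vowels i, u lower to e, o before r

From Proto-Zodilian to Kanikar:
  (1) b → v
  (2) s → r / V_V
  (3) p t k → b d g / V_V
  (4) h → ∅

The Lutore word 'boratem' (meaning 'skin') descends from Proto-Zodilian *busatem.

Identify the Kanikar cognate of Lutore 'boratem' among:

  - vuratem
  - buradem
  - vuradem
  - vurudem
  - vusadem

vuradem

Kanikar: *busatem > vusatem > vuratem > vuradem  (by unconditioned shift, rhotacism, intervocalic voicing)
The other candidates each miss or misapply at least one Kanikar change.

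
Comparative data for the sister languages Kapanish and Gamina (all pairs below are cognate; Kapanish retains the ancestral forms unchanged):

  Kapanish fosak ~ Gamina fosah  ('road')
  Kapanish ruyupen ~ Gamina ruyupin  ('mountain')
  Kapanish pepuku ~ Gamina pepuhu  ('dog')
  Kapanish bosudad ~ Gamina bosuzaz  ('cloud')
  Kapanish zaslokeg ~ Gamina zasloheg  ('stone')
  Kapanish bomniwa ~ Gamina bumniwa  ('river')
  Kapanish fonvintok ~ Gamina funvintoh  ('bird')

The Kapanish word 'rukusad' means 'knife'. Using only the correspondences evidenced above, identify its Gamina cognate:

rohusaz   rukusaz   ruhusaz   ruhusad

pepuku ~ pepuhu — Kapanish k corresponds to Gamina h between vowels (before a back vowel).
bosudad ~ bosuzaz — Kapanish d corresponds to Gamina z word-finally.
Applying these to Kapanish 'rukusad':
  rukusad → ruhusad   (k→h between vowels (before a back vowel))
  ruhusad → ruhusaz   (d→z word-finally)
So the Gamina cognate is 'ruhusaz'.

ruhusaz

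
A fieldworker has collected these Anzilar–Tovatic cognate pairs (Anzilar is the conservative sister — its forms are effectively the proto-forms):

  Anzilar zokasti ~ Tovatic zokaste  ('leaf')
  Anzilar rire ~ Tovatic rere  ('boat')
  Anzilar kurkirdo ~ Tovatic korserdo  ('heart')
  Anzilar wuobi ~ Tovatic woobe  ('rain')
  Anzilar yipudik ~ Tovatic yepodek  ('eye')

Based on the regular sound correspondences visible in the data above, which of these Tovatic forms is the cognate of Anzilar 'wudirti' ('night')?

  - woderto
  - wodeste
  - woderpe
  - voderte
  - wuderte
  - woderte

yipudik ~ yepodek — Anzilar u corresponds to Tovatic o after a consonant, before a consonant other than r, m, n, p, b, f, v.
rire ~ rere, kurkirdo ~ korserdo — Anzilar i corresponds to Tovatic e after a consonant, before r.
zokasti ~ zokaste, wuobi ~ woobe — Anzilar i corresponds to Tovatic e word-finally.
Applying these to Anzilar 'wudirti':
  wudirti → wodirti   (u→o after a consonant, before a consonant other than r, m, n, p, b, f, v)
  wodirti → woderti   (i→e after a consonant, before r)
  woderti → woderte   (i→e word-finally)
So the Tovatic cognate is 'woderte'.

woderte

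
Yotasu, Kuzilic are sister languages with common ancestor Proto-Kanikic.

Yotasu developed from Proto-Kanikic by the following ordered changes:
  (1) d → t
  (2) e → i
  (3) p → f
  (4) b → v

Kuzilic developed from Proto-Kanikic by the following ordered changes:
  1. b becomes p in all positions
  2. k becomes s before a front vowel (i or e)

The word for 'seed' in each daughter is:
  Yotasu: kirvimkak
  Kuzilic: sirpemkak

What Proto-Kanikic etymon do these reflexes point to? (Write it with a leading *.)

*kirbemkak

Position 1: Yotasu has k, Kuzilic has s. Yotasu preserves k here (none of its changes turn any other segment into k), so the proto-segment is *k.
Position 4: Yotasu has v, Kuzilic has p. Taking the neighbouring segments as reconstructed: Yotasu v could go back to *b or *v; Kuzilic p could go back to *p or *b — the one source consistent with every daughter is *b.
Position 5: Yotasu has i, Kuzilic has e. Kuzilic preserves e here (none of its changes turn any other segment into e), so the proto-segment is *e.
This points to *kirbemkak. Verify forward in each daughter:
Yotasu: *kirbemkak > kirbimkak > kirvimkak  (by vowel merger, unconditioned shift)
Kuzilic: start from *kirbemkak.
  rule 1 (unconditioned shift): kirbemkak → kirpemkak
  rule 2 (palatalisation): kirpemkak → sirpemkak
  ⇒ Kuzilic sirpemkak
No other proto-form is consistent with every reflex, so the reconstruction is *kirbemkak.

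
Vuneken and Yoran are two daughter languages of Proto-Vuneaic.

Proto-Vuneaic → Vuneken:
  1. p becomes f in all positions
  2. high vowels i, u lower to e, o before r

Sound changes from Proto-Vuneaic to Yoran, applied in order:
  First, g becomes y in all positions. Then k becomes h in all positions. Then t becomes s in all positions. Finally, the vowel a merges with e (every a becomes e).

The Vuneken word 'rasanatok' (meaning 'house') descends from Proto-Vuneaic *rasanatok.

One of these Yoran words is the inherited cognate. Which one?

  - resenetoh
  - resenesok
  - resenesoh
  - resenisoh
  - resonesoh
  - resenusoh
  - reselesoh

resenesoh

Yoran: *rasanatok
  rasanatok (rule 1 does not apply)
  rasanatok → rasanatoh   [unconditioned shift]
  rasanatoh → rasanasoh   [unconditioned shift]
  rasanasoh → resenesoh   [vowel merger]
  giving Yoran resenesoh.
The other candidates each miss or misapply at least one Yoran change.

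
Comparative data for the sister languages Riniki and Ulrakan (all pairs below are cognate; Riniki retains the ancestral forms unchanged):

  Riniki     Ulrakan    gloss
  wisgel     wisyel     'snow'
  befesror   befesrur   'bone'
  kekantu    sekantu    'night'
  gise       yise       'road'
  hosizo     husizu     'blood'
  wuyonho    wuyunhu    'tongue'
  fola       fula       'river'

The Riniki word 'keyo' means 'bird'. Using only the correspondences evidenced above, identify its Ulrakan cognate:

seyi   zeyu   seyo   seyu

seyu

kekantu ~ sekantu — Riniki k corresponds to Ulrakan s word-initially before a front vowel.
hosizo ~ husizu, wuyonho ~ wuyunhu — Riniki o corresponds to Ulrakan u word-finally.
Applying these to Riniki 'keyo':
  keyo → seyo   (k→s word-initially before a front vowel)
  seyo → seyu   (o→u word-finally)
So the Ulrakan cognate is 'seyu'.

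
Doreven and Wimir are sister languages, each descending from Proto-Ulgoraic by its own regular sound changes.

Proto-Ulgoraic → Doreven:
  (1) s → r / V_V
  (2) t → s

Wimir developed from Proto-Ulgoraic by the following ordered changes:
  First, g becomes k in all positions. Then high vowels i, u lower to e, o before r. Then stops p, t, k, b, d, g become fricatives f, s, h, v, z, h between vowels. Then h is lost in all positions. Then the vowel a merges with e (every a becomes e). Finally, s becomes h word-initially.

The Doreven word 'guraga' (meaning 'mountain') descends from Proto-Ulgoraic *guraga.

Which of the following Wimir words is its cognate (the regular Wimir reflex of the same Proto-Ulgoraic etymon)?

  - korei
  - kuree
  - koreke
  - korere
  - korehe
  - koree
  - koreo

Wimir: start from *guraga.
  rule 1 (unconditioned shift): guraga → kuraka
  rule 2 (pre-rhotic lowering): kuraka → koraka
  rule 3 (intervocalic lenition): koraka → koraha
  rule 4 (h-loss): koraha → koraa
  rule 5 (vowel merger): koraa → koree
  rule 6: no change — koree
  ⇒ Wimir koree
Only 'koree' matches the regular Wimir development of *guraga.

koree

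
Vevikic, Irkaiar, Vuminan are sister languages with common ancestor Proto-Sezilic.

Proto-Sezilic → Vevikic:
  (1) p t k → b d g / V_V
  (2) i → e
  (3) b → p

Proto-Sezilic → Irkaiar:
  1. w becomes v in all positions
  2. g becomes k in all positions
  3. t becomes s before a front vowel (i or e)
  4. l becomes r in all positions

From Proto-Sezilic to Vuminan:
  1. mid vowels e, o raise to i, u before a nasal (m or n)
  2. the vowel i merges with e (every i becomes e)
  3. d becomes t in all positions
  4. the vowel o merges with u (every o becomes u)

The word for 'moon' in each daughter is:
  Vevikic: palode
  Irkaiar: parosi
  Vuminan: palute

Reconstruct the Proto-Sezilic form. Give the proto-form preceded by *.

Position 6: Vevikic has e, Irkaiar has i, Vuminan has e. Irkaiar preserves i here (none of its changes turn any other segment into i), so the proto-segment is *i.
Position 5: Vevikic has d, Irkaiar has s, Vuminan has t. Taking the neighbouring segments as reconstructed: Vevikic d could go back to *t or *d; Irkaiar s could go back to *t or *s; Vuminan t could go back to *t or *d — the one source consistent with every daughter is *t.
Position 3: Vevikic has l, Irkaiar has r, Vuminan has l. Vevikic preserves l here (none of its changes turn any other segment into l), so the proto-segment is *l.
Continuing position by position gives *paloti; check it forward:
Vevikic: start from *paloti.
  rule 1 (intervocalic voicing): paloti → palodi
  rule 2 (vowel merger): palodi → palode
  rule 3: no change — palode
  ⇒ Vevikic palode
Irkaiar: start from *paloti.
  rule 1: no change — paloti
  rule 2: no change — paloti
  rule 3 (palatalisation): paloti → palosi
  rule 4 (unconditioned shift): palosi → parosi
  ⇒ Irkaiar parosi
Vuminan: *paloti > palote > palute  (by vowel merger, vowel merger)
No other proto-form is consistent with every reflex, so the reconstruction is *paloti.

*paloti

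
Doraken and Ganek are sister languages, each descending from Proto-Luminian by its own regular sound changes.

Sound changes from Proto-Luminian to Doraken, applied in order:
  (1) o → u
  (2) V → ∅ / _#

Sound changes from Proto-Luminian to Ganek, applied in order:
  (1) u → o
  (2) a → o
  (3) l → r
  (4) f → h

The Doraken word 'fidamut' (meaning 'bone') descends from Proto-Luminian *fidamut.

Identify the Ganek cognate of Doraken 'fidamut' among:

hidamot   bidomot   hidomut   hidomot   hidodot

Ganek: *fidamut
  fidamut → fidamot   [vowel merger]
  fidamot → fidomot   [vowel merger]
  fidomot (rule 3 does not apply)
  fidomot → hidomot   [unconditioned shift]
  giving Ganek hidomot.
Only 'hidomot' matches the regular Ganek development of *fidamut.

hidomot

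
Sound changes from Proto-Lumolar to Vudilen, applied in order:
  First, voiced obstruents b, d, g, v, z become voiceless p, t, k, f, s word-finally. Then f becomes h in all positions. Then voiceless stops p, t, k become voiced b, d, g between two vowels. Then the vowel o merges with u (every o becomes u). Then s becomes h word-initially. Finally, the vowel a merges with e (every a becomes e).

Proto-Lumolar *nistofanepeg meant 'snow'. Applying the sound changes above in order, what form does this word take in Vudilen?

Vudilen: start from *nistofanepeg.
  rule 1 (final devoicing): nistofanepeg → nistofanepek
  rule 2 (unconditioned shift): nistofanepek → nistohanepek
  rule 3 (intervocalic voicing): nistohanepek → nistohanebek
  rule 4 (vowel merger): nistohanebek → nistuhanebek
  rule 5: no change — nistuhanebek
  rule 6 (vowel merger): nistuhanebek → nistuhenebek
  ⇒ Vudilen nistuhenebek

nistuhenebek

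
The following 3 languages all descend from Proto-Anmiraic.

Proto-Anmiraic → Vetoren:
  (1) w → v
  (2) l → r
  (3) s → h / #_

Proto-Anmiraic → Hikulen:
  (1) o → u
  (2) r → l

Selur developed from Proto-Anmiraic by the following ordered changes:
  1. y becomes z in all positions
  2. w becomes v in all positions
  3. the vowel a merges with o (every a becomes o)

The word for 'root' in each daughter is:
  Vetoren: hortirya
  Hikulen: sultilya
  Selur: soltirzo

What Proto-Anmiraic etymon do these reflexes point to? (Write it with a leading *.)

*soltirya

Position 2: Vetoren has o, Hikulen has u, Selur has o. Vetoren preserves o here (none of its changes turn any other segment into o), so the proto-segment is *o.
Position 3: Vetoren has r, Hikulen has l, Selur has l. Selur preserves l here (none of its changes turn any other segment into l), so the proto-segment is *l.
This points to *soltirya. Verify forward in each daughter:
Vetoren: *soltirya > sortirya > hortirya  (by unconditioned shift, debuccalisation)
Hikulen: *soltirya
  soltirya → sultirya   [vowel merger]
  sultirya → sultilya   [unconditioned shift]
  giving Hikulen sultilya.
Selur: *soltirya
  soltirya → soltirza   [unconditioned shift]
  soltirza (rule 2 does not apply)
  soltirza → soltirzo   [vowel merger]
  giving Selur soltirzo.
Only *soltirya yields all of Vetoren hortirya, Hikulen sultilya, Selur soltirzo.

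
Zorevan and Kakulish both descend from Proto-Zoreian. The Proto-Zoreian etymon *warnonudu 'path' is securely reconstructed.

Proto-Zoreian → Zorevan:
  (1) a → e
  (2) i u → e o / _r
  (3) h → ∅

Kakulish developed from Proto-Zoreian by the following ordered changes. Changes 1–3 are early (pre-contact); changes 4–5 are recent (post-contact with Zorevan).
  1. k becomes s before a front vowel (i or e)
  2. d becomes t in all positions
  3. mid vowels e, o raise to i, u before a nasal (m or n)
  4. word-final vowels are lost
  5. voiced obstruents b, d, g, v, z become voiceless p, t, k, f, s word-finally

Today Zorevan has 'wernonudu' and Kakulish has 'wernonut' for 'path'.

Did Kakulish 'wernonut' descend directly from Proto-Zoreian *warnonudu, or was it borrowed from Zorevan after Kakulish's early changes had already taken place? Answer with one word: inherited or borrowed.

borrowed

If inherited, *warnonudu would pass through all of Kakulish's changes:
Kakulish: *warnonudu > warnonutu > warnunutu > warnunut  (by unconditioned shift, pre-nasal raising, apocope)
If borrowed from Zorevan 'wernonudu' after the early changes, it would undergo only the recent ones:
  rule 4 (apocope): wernonudu → wernonud
  rule 5 (final devoicing): wernonud → wernonut
  ⇒ as a loan: wernonut
Kakulish 'wernonut' matches the loan outcome 'wernonut', not the inherited 'warnunut' — it skipped the early Kakulish changes, so it was borrowed from Zorevan.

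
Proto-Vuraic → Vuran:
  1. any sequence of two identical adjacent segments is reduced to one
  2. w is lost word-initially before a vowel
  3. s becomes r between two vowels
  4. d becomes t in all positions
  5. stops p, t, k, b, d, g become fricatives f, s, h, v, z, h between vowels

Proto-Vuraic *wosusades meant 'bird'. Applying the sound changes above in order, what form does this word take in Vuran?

Vuran: *wosusades > osusades > orurades > orurates > orurases  (by glide loss, rhotacism, unconditioned shift, intervocalic lenition)

orurases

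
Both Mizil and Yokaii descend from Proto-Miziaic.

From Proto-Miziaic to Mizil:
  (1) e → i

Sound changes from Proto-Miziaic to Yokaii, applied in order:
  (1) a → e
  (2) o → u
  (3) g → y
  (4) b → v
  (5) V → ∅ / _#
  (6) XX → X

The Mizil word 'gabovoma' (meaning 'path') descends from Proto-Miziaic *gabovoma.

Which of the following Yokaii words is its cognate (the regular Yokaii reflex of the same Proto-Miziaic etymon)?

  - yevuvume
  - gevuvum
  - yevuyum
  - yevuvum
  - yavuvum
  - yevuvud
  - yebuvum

yevuvum

Yokaii: *gabovoma
  gabovoma → gebovome   [vowel merger]
  gebovome → gebuvume   [vowel merger]
  gebuvume → yebuvume   [unconditioned shift]
  yebuvume → yevuvume   [unconditioned shift]
  yevuvume → yevuvum   [apocope]
  yevuvum (rule 6 does not apply)
  giving Yokaii yevuvum.
Only 'yevuvum' matches the regular Yokaii development of *gabovoma.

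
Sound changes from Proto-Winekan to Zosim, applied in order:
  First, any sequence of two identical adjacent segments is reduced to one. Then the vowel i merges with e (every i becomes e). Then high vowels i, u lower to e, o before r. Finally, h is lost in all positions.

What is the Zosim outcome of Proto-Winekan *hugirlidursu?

ugerledorsu

Zosim: *hugirlidursu > hugerledursu > hugerledorsu > ugerledorsu  (by vowel merger, pre-rhotic lowering, h-loss)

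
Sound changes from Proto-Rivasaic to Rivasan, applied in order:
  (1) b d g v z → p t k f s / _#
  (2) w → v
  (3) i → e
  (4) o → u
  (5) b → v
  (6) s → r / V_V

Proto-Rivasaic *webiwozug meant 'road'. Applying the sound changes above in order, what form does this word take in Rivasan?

vevevuzuk

Rivasan: *webiwozug > webiwozuk > vebivozuk > vebevozuk > vebevuzuk > vevevuzuk  (by final devoicing, unconditioned shift, vowel merger, vowel merger, unconditioned shift)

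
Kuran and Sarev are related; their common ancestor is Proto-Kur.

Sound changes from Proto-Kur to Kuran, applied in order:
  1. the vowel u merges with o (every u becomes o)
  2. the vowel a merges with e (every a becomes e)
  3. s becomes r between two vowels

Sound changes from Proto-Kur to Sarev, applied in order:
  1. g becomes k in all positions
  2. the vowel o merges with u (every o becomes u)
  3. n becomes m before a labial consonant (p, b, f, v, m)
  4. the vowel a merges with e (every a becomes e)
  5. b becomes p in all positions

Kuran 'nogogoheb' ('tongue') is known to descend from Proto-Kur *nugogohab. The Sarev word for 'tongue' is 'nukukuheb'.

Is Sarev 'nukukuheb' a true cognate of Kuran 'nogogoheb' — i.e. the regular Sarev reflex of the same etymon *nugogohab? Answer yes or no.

no

Derive the expected Sarev reflex of *nugogohab:
Sarev: *nugogohab
  nugogohab → nukokohab   [unconditioned shift]
  nukokohab → nukukuhab   [vowel merger]
  nukukuhab (rule 3 does not apply)
  nukukuhab → nukukuheb   [vowel merger]
  nukukuheb → nukukuhep   [unconditioned shift]
  giving Sarev nukukuhep.
The regular Sarev reflex would be 'nukukuhep', but the attested form is 'nukukuheb'. The correspondence is irregular, so they are not cognates (the Sarev form has a different source).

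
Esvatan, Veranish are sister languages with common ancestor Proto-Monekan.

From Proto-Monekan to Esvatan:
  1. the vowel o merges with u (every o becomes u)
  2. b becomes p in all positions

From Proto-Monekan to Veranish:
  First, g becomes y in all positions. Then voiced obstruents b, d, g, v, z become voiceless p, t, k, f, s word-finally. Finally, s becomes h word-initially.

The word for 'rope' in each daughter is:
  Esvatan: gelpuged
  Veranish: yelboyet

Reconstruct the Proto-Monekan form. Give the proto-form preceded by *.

Position 6: Esvatan has g, Veranish has y. Esvatan preserves g here (none of its changes turn any other segment into g), so the proto-segment is *g.
Position 8: Esvatan has d, Veranish has t. Esvatan preserves d here (none of its changes turn any other segment into d), so the proto-segment is *d.
Position 5: Esvatan has u, Veranish has o. Veranish preserves o here (none of its changes turn any other segment into o), so the proto-segment is *o.
Continuing position by position gives *gelboged; check it forward:
Esvatan: *gelboged
  gelboged → gelbuged   [vowel merger]
  gelbuged → gelpuged   [unconditioned shift]
  giving Esvatan gelpuged.
Veranish: *gelboged > yelboyed > yelboyet  (by unconditioned shift, final devoicing)
Only *gelboged yields all of Esvatan gelpuged, Veranish yelboyet.

*gelboged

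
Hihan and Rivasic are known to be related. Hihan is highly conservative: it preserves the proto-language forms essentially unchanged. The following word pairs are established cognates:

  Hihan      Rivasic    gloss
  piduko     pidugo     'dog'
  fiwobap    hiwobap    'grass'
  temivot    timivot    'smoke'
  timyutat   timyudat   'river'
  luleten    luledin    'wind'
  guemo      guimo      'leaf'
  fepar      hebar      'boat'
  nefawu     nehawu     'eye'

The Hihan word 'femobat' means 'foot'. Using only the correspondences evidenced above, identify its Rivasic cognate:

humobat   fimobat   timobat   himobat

himobat

fepar ~ hebar — Hihan f corresponds to Rivasic h word-initially before a front vowel.
temivot ~ timivot — Hihan e corresponds to Rivasic i after a consonant, before a nasal.
Applying these to Hihan 'femobat':
  femobat → hemobat   (f→h word-initially before a front vowel)
  hemobat → himobat   (e→i after a consonant, before a nasal)
So the Rivasic cognate is 'himobat'.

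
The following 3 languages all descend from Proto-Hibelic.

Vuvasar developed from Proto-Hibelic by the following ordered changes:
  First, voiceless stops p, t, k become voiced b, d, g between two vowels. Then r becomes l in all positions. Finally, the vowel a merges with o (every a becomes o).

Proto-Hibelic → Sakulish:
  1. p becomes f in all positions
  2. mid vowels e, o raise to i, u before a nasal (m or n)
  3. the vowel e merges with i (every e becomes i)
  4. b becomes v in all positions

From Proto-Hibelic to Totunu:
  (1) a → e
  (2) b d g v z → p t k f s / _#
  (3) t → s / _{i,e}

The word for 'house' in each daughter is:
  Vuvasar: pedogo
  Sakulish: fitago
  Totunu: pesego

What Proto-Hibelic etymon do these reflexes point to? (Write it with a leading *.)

*petago

Position 3: Vuvasar has d, Sakulish has t, Totunu has s. Sakulish preserves t here (none of its changes turn any other segment into t), so the proto-segment is *t.
Position 1: Vuvasar has p, Sakulish has f, Totunu has p. Vuvasar preserves p here (none of its changes turn any other segment into p), so the proto-segment is *p.
Verify the candidate proto-form against each daughter:
Vuvasar: *petago
  petago → pedago   [intervocalic voicing]
  pedago (rule 2 does not apply)
  pedago → pedogo   [vowel merger]
  giving Vuvasar pedogo.
Sakulish: *petago > fetago > fitago  (by unconditioned shift, vowel merger)
Totunu: *petago
  petago → petego   [vowel merger]
  petego (rule 2 does not apply)
  petego → pesego   [palatalisation]
  giving Totunu pesego.
*petago is the unique common source.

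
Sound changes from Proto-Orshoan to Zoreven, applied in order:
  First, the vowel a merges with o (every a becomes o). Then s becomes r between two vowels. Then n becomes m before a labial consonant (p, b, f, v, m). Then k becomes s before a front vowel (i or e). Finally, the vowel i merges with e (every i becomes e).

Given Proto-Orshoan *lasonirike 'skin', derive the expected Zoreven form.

loronerese

Zoreven: start from *lasonirike.
  rule 1 (vowel merger): lasonirike → losonirike
  rule 2 (rhotacism): losonirike → loronirike
  rule 3: no change — loronirike
  rule 4 (palatalisation): loronirike → loronirise
  rule 5 (vowel merger): loronirise → loronerese
  ⇒ Zoreven loronerese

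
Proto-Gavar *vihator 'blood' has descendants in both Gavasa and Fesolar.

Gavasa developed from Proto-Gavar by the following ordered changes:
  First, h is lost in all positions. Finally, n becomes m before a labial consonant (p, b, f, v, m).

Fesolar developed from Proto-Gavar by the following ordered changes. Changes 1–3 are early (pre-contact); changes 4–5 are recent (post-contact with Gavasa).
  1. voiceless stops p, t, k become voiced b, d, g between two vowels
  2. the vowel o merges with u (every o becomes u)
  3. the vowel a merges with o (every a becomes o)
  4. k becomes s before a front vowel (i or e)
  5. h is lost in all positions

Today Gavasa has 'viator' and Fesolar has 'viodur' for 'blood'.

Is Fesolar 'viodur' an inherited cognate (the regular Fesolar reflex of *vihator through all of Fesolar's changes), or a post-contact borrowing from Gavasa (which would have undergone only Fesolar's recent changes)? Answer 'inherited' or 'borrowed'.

If inherited, *vihator would pass through all of Fesolar's changes:
Fesolar: start from *vihator.
  rule 1 (intervocalic voicing): vihator → vihador
  rule 2 (vowel merger): vihador → vihadur
  rule 3 (vowel merger): vihadur → vihodur
  rule 4: no change — vihodur
  rule 5 (h-loss): vihodur → viodur
  ⇒ Fesolar viodur
If borrowed from Gavasa 'viator' after the early changes, it would undergo only the recent ones:
  rule 4 (palatalisation): no change (viator)
  rule 5 (h-loss): no change (viator)
  ⇒ as a loan: viator
Fesolar 'viodur' matches the inherited outcome exactly, so it is an inherited cognate, not a loan.

inherited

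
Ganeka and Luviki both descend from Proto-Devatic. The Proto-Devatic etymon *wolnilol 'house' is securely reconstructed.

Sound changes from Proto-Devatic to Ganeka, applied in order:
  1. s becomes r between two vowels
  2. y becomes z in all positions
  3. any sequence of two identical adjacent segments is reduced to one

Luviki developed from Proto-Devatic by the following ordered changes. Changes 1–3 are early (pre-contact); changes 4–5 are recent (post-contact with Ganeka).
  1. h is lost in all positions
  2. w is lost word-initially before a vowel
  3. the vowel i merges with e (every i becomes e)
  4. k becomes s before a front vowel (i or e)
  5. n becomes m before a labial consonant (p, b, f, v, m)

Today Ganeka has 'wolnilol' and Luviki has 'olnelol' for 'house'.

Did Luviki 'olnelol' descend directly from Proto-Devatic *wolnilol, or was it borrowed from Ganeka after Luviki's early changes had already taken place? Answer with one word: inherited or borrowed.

inherited

If inherited, *wolnilol would pass through all of Luviki's changes:
Luviki: *wolnilol
  wolnilol (rule 1 does not apply)
  wolnilol → olnilol   [glide loss]
  olnilol → olnelol   [vowel merger]
  olnelol (rule 4 does not apply)
  olnelol (rule 5 does not apply)
  giving Luviki olnelol.
If borrowed from Ganeka 'wolnilol' after the early changes, it would undergo only the recent ones:
  rule 4 (palatalisation): no change (wolnilol)
  rule 5 (nasal place assimilation): no change (wolnilol)
  ⇒ as a loan: wolnilol
Luviki 'olnelol' matches the inherited outcome exactly, so it is an inherited cognate, not a loan.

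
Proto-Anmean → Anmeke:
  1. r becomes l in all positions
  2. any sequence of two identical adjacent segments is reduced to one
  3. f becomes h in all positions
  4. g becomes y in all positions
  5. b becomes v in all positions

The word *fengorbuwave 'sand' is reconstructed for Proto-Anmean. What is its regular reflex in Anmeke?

henyolvuwave

Anmeke: *fengorbuwave
  fengorbuwave → fengolbuwave   [unconditioned shift]
  fengolbuwave (rule 2 does not apply)
  fengolbuwave → hengolbuwave   [unconditioned shift]
  hengolbuwave → henyolbuwave   [unconditioned shift]
  henyolbuwave → henyolvuwave   [unconditioned shift]
  giving Anmeke henyolvuwave.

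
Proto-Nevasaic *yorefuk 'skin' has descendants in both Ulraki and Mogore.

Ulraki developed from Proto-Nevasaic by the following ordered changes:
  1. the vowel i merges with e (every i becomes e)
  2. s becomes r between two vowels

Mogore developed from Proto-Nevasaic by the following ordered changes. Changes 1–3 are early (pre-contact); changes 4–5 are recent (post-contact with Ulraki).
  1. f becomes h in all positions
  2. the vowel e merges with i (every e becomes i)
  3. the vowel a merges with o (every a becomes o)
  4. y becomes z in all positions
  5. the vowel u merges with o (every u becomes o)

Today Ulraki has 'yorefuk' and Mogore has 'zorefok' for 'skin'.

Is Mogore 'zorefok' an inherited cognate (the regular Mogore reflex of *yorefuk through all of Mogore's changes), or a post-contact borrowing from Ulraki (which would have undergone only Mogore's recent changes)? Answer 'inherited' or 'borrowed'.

If inherited, *yorefuk would pass through all of Mogore's changes:
Mogore: start from *yorefuk.
  rule 1 (unconditioned shift): yorefuk → yorehuk
  rule 2 (vowel merger): yorehuk → yorihuk
  rule 3: no change — yorihuk
  rule 4 (unconditioned shift): yorihuk → zorihuk
  rule 5 (vowel merger): zorihuk → zorihok
  ⇒ Mogore zorihok
If borrowed from Ulraki 'yorefuk' after the early changes, it would undergo only the recent ones:
  rule 4 (unconditioned shift): yorefuk → zorefuk
  rule 5 (vowel merger): zorefuk → zorefok
  ⇒ as a loan: zorefok
Mogore 'zorefok' matches the loan outcome 'zorefok', not the inherited 'zorihok' — it skipped the early Mogore changes, so it was borrowed from Ulraki.

borrowed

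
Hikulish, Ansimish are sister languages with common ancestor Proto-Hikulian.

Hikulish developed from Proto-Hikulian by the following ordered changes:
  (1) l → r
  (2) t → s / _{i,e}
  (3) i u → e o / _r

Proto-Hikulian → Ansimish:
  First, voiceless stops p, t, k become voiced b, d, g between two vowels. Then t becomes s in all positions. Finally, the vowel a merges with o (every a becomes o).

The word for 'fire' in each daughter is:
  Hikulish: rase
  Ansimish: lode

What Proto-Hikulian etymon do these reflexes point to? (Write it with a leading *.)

*late

Position 2: Hikulish has a, Ansimish has o. Hikulish preserves a here (none of its changes turn any other segment into a), so the proto-segment is *a.
Position 3: Hikulish has s, Ansimish has d. Taking the neighbouring segments as reconstructed: Hikulish s could go back to *t or *s; Ansimish d could go back to *t or *d — the one source consistent with every daughter is *t.
Position 1: Hikulish has r, Ansimish has l. Ansimish preserves l here (none of its changes turn any other segment into l), so the proto-segment is *l.
The remaining positions agree across the daughters. Check the candidate against every language:
Hikulish: *late > rate > rase  (by unconditioned shift, palatalisation)
Ansimish: *late
  late → lade   [intervocalic voicing]
  lade (rule 2 does not apply)
  lade → lode   [vowel merger]
  giving Ansimish lode.
Only *late yields all of Hikulish rase, Ansimish lode.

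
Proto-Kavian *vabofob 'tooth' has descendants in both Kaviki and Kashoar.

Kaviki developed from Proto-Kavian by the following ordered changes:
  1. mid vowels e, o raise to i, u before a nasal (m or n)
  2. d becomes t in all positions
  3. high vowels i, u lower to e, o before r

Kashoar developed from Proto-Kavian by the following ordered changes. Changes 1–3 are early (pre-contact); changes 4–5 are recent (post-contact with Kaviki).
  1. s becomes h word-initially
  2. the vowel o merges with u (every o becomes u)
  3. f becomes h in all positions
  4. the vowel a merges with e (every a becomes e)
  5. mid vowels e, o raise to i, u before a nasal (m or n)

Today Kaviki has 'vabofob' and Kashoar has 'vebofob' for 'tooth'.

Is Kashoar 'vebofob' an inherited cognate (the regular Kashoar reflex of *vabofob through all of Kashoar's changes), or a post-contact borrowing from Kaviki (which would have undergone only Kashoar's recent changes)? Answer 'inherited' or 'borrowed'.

borrowed

If inherited, *vabofob would pass through all of Kashoar's changes:
Kashoar: *vabofob
  vabofob (rule 1 does not apply)
  vabofob → vabufub   [vowel merger]
  vabufub → vabuhub   [unconditioned shift]
  vabuhub → vebuhub   [vowel merger]
  vebuhub (rule 5 does not apply)
  giving Kashoar vebuhub.
If borrowed from Kaviki 'vabofob' after the early changes, it would undergo only the recent ones:
  rule 4 (vowel merger): vabofob → vebofob
  rule 5 (pre-nasal raising): no change (vebofob)
  ⇒ as a loan: vebofob
Kashoar 'vebofob' matches the loan outcome 'vebofob', not the inherited 'vebuhub' — it skipped the early Kashoar changes, so it was borrowed from Kaviki.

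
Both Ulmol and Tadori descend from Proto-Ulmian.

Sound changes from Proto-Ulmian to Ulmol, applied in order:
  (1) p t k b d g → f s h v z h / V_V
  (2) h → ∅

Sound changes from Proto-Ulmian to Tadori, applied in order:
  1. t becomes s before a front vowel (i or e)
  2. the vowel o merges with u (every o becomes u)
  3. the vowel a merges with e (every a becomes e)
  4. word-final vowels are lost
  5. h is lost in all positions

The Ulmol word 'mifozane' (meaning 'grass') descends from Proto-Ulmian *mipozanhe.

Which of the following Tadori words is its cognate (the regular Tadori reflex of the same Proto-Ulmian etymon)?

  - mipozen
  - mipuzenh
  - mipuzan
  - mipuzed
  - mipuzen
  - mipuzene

mipuzen

Tadori: start from *mipozanhe.
  rule 1: no change — mipozanhe
  rule 2 (vowel merger): mipozanhe → mipuzanhe
  rule 3 (vowel merger): mipuzanhe → mipuzenhe
  rule 4 (apocope): mipuzenhe → mipuzenh
  rule 5 (h-loss): mipuzenh → mipuzen
  ⇒ Tadori mipuzen
Among the options, 'mipuzen' alone shows every Tadori change applied in order.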